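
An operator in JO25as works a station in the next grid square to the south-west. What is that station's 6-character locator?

JO15xr

Longitude subsquare a = 0; −1 → -1, wraps to 23 = x, carry into square.
Longitude square 2; −1 → 1.
Latitude subsquare s = 18; −1 → 17 = r.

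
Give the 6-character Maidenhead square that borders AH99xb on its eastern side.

Longitude subsquare x = 23; +1 → 24, wraps to 0 = a, carry into square.
Longitude square 9; +1 → 10, wraps to 0, carry into field.
Longitude field A = 0; +1 → 1 = B.
The latitude characters are unchanged.

BH09ab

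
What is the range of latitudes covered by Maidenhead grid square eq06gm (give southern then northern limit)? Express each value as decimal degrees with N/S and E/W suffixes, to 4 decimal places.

76.5000° N, 76.5417° N

Field E=4, Q=16: +4·20° lon, +16·10° lat → SW at lon -100°, lat 70°.
Square 0, 6: +0·2° lon, +6·1° lat → SW at lon -100°, lat 76°.
Subsquare g=6, m=12: +6·0.0833333° lon, +12·0.0416667° lat → SW at lon -99.5°, lat 76.5°.
Cell spans 0.0833333° lon × 0.0416667° lat.
south 76.5000° N, north 76.5417° N.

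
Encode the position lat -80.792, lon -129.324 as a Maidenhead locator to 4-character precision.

Add 180° to longitude and 90° to latitude: 50.68, 9.21.
Field: 50.68/20 → 2 → C, 9.21/10 → 0 → A; chars CA.
Square: 10.68/2 → 5, 9.21/1 → 9; chars 59.

CA59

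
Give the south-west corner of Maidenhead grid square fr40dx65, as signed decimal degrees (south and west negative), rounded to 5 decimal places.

Field F=5, R=17: +5·20° lon, +17·10° lat → SW at lon -80°, lat 80°.
Square 4, 0: +4·2° lon, +0·1° lat → SW at lon -72°, lat 80°.
Subsquare d=3, x=23: +3·0.0833333° lon, +23·0.0416667° lat → SW at lon -71.75°, lat 80.9583°.
Extended square 6, 5: +6·0.00833333° lon, +5·0.00416667° lat → SW at lon -71.7°, lat 80.9792°.
latitude 80.97917, longitude -71.70000.

80.97917, -71.70000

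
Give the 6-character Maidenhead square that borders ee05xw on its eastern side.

EE15aw

Longitude subsquare x = 23; +1 → 24, wraps to 0 = a, carry into square.
Longitude square 0; +1 → 1.
The latitude characters are unchanged.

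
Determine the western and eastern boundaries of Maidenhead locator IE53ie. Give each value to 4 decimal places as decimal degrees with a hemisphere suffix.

9.3333° W, 9.2500° W

Field I=8, E=4: +8·20° lon, +4·10° lat → SW at lon -20°, lat -50°.
Square 5, 3: +5·2° lon, +3·1° lat → SW at lon -10°, lat -47°.
Subsquare i=8, e=4: +8·0.0833333° lon, +4·0.0416667° lat → SW at lon -9.33333°, lat -46.8333°.
Cell spans 0.0833333° lon × 0.0416667° lat.
west 9.3333° W, east 9.2500° W.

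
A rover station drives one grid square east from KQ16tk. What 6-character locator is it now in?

KQ16uk

Longitude subsquare t = 19; +1 → 20 = u.
The latitude characters are unchanged.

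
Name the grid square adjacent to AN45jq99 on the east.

AN45kq09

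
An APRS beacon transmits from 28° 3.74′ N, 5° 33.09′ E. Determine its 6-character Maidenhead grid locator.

Add 180° to longitude and 90° to latitude: 185.5515, 118.0623.
Field: 185.5515/20 → 9 → J, 118.0623/10 → 11 → L; chars JL.
Square: 5.5515/2 → 2, 8.0623/1 → 8; chars 28.
Subsquare: 1.5515/0.0833333 → 18 → s, 0.0623/0.0416667 → 1 → b; chars sb.

JL28sb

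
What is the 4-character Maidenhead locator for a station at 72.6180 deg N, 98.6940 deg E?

NQ92

Offset from 180°W / 90°S: lon 278.69°, lat 162.62°.
Field: 278.69/20 → 13 → N, 162.62/10 → 16 → Q; chars NQ.
Square: 18.69/2 → 9, 2.62/1 → 2; chars 92.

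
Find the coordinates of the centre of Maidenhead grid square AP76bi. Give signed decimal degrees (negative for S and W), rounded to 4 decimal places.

66.3542, -165.8750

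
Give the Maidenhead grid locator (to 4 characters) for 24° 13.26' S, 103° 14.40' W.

DG85

Add 180° to longitude and 90° to latitude: 76.76, 65.78.
Field: 76.76/20 → 3 → D, 65.78/10 → 6 → G; chars DG.
Square: 16.76/2 → 8, 5.78/1 → 5; chars 85.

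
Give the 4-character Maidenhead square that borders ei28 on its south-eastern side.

EI37

Longitude square 2; +1 → 3.
Latitude square 8; −1 → 7.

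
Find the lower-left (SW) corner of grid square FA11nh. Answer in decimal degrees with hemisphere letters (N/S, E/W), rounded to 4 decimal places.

88.7083° S, 76.9167° W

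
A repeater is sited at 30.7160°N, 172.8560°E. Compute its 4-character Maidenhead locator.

Add 180° to longitude and 90° to latitude: 352.86, 120.72.
Field: 352.86/20 → 17 → R, 120.72/10 → 12 → M; chars RM.
Square: 12.86/2 → 6, 0.72/1 → 0; chars 60.

RM60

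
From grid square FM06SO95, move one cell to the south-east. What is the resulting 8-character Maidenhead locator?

FM06to04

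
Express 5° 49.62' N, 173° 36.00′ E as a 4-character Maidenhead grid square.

RJ65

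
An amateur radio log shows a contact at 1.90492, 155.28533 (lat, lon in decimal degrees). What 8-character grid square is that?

QJ71pv47

Offset from 180°W / 90°S: lon 335.28533°, lat 91.90492°.
Field: 335.28533/20 → 16 → Q, 91.90492/10 → 9 → J; chars QJ.
Square: 15.28533/2 → 7, 1.90492/1 → 1; chars 71.
Subsquare: 1.28533/0.0833333 → 15 → p, 0.90492/0.0416667 → 21 → v; chars pv.
Extended square: 0.03533/0.00833333 → 4, 0.02992/0.00416667 → 7; chars 47.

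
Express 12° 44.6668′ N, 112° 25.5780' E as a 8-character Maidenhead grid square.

Shift to the Maidenhead origin (180°W, 90°S): lon 292.42630, lat 102.74445.
Field: 292.42630/20 → 14 → O, 102.74445/10 → 10 → K; chars OK.
Square: 12.42630/2 → 6, 2.74445/1 → 2; chars 62.
Subsquare: 0.42630/0.0833333 → 5 → f, 0.74445/0.0416667 → 17 → r; chars fr.
Extended square: 0.00963/0.00833333 → 1, 0.03611/0.00416667 → 8; chars 18.

OK62fr18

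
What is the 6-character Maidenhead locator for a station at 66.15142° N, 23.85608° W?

Shift to the Maidenhead origin (180°W, 90°S): lon 156.1439, lat 156.1514.
Field (20°×10°, letters A–R): 156.1439/20 → 7 → H, 156.1514/10 → 15 → P; chars HP.
Square (2°×1°, digits 0–9): 16.1439/2 → 8, 6.1514/1 → 6; chars 86.
Subsquare (5′×2.5′, letters a–x): 0.1439/0.0833333 → 1 → b, 0.1514/0.0416667 → 3 → d; chars bd.

HP86bd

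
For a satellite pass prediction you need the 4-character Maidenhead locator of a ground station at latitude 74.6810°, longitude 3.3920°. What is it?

JQ14

Add 180° to longitude and 90° to latitude: 183.39, 164.68.
Field: lon ⌊183.39/20⌋ = 9 → J; lat ⌊164.68/10⌋ = 16 → Q.
Square: lon ⌊3.39/2⌋ = 1; lat ⌊4.68/1⌋ = 4.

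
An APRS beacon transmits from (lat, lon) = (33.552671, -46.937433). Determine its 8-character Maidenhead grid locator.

GM63mn72

Add 180° to longitude and 90° to latitude: 133.06257, 123.55267.
Field: 133.06257/20 → 6 → G, 123.55267/10 → 12 → M; chars GM.
Square: 13.06257/2 → 6, 3.55267/1 → 3; chars 63.
Subsquare: 1.06257/0.0833333 → 12 → m, 0.55267/0.0416667 → 13 → n; chars mn.
Extended square: 0.06257/0.00833333 → 7, 0.01100/0.00416667 → 2; chars 72.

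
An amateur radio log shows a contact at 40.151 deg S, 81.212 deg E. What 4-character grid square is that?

NE09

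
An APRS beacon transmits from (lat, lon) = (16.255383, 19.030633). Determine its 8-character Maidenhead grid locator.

JK96mg31

Add 180° to longitude and 90° to latitude: 199.03063, 106.25538.
Field (20°×10°, letters A–R): lon ⌊199.03063/20⌋ = 9 → J; lat ⌊106.25538/10⌋ = 10 → K.
Square (2°×1°, digits 0–9): lon ⌊19.03063/2⌋ = 9; lat ⌊6.25538/1⌋ = 6.
Subsquare (5′×2.5′, letters a–x): lon ⌊1.03063/0.0833333⌋ = 12 → m; lat ⌊0.25538/0.0416667⌋ = 6 → g.
Extended square (30″×15″, digits 0–9): lon ⌊0.03063/0.00833333⌋ = 3; lat ⌊0.00538/0.00416667⌋ = 1.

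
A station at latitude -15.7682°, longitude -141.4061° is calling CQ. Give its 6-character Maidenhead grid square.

BH94hf

Shift to the Maidenhead origin (180°W, 90°S): lon 38.5939, lat 74.2318.
Field (20°×10°, letters A–R): 38.5939/20 → 1 → B, 74.2318/10 → 7 → H; chars BH.
Square (2°×1°, digits 0–9): 18.5939/2 → 9, 4.2318/1 → 4; chars 94.
Subsquare (5′×2.5′, letters a–x): 0.5939/0.0833333 → 7 → h, 0.2318/0.0416667 → 5 → f; chars hf.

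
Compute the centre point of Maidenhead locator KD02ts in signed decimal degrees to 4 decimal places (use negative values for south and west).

-57.2292, 21.6250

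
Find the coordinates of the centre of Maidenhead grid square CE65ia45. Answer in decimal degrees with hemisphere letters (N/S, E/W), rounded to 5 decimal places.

44.97708° S, 127.29583° W

Field C=2, E=4: +2·20° lon, +4·10° lat → SW at lon -140°, lat -50°.
Square 6, 5: +6·2° lon, +5·1° lat → SW at lon -128°, lat -45°.
Subsquare i=8, a=0: +8·0.0833333° lon, +0·0.0416667° lat → SW at lon -127.333°, lat -45°.
Extended square 4, 5: +4·0.00833333° lon, +5·0.00416667° lat → SW at lon -127.3°, lat -44.9792°.
Cell spans 0.00833333° lon × 0.00416667° lat. Centre is SW corner plus half of each.
latitude 44.97708° S, longitude 127.29583° W.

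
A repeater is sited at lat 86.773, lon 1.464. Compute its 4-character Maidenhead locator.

JR06

Offset from 180°W / 90°S: lon 181.46°, lat 176.77°.
Field: 181.46/20 → 9 → J, 176.77/10 → 17 → R; chars JR.
Square: 1.46/2 → 0, 6.77/1 → 6; chars 06.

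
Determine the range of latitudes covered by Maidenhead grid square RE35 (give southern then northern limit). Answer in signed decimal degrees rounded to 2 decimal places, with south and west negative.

Field R=17, E=4: +17·20° lon, +4·10° lat → SW at lon 160°, lat -50°.
Square 3, 5: +3·2° lon, +5·1° lat → SW at lon 166°, lat -45°.
Cell spans 2° lon × 1° lat.
south -45.00, north -44.00.

-45.00, -44.00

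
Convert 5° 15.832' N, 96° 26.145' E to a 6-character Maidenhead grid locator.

Add 180° to longitude and 90° to latitude: 276.4357, 95.2639.
Field (20°×10°, letters A–R): lon ⌊276.4357/20⌋ = 13 → N; lat ⌊95.2639/10⌋ = 9 → J.
Square (2°×1°, digits 0–9): lon ⌊16.4357/2⌋ = 8; lat ⌊5.2639/1⌋ = 5.
Subsquare (5′×2.5′, letters a–x): lon ⌊0.4357/0.0833333⌋ = 5 → f; lat ⌊0.2639/0.0416667⌋ = 6 → g.

NJ85fg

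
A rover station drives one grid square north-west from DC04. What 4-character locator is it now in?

CC95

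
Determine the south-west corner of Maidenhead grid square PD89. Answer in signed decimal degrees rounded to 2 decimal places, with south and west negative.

-51.00, 136.00

Field P=15, D=3: +15·20° lon, +3·10° lat → SW at lon 120°, lat -60°.
Square 8, 9: +8·2° lon, +9·1° lat → SW at lon 136°, lat -51°.
latitude -51.00, longitude 136.00.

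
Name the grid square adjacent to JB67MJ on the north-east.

Longitude subsquare m = 12; +1 → 13 = n.
Latitude subsquare j = 9; +1 → 10 = k.

JB67nk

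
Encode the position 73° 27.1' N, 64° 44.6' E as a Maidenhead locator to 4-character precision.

MQ23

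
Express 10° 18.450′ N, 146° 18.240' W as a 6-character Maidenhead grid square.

BK60uh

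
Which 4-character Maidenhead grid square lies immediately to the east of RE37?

RE47

Longitude square 3; +1 → 4.
The latitude characters are unchanged.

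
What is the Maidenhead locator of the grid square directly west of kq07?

JQ97

Longitude square 0; −1 → -1, wraps to 9, carry into field.
Longitude field K = 10; −1 → 9 = J.
The latitude characters are unchanged.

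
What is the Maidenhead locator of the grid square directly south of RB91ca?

RB90cx

Latitude subsquare a = 0; −1 → -1, wraps to 23 = x, carry into square.
Latitude square 1; −1 → 0.
The longitude characters are unchanged.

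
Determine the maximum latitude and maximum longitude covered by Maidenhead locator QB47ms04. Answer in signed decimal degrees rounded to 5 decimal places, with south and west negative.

Field Q=16, B=1: +16·20° lon, +1·10° lat → SW at lon 140°, lat -80°.
Square 4, 7: +4·2° lon, +7·1° lat → SW at lon 148°, lat -73°.
Subsquare m=12, s=18: +12·0.0833333° lon, +18·0.0416667° lat → SW at lon 149°, lat -72.25°.
Extended square 0, 4: +0·0.00833333° lon, +4·0.00416667° lat → SW at lon 149°, lat -72.2333°.
Cell spans 0.00833333° lon × 0.00416667° lat. NE corner is SW corner plus one full cell.
latitude -72.22917, longitude 149.00833.

-72.22917, 149.00833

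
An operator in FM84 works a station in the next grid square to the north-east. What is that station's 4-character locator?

FM95

Longitude square 8; +1 → 9.
Latitude square 4; +1 → 5.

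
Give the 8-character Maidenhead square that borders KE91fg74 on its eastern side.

KE91fg84

Longitude extended square 7; +1 → 8.
The latitude characters are unchanged.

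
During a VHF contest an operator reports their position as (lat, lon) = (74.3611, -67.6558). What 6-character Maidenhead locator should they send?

FQ64ei

Offset from 180°W / 90°S: lon 112.3442°, lat 164.3611°.
Field (20°×10°, letters A–R): lon ⌊112.3442/20⌋ = 5 → F; lat ⌊164.3611/10⌋ = 16 → Q.
Square (2°×1°, digits 0–9): lon ⌊12.3442/2⌋ = 6; lat ⌊4.3611/1⌋ = 4.
Subsquare (5′×2.5′, letters a–x): lon ⌊0.3442/0.0833333⌋ = 4 → e; lat ⌊0.3611/0.0416667⌋ = 8 → i.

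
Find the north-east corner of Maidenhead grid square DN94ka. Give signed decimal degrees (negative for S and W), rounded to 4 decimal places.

Field D=3, N=13: +3·20° lon, +13·10° lat → SW at lon -120°, lat 40°.
Square 9, 4: +9·2° lon, +4·1° lat → SW at lon -102°, lat 44°.
Subsquare k=10, a=0: +10·0.0833333° lon, +0·0.0416667° lat → SW at lon -101.167°, lat 44°.
Cell spans 0.0833333° lon × 0.0416667° lat. NE corner is SW corner plus one full cell.
latitude 44.0417, longitude -101.0833.

44.0417, -101.0833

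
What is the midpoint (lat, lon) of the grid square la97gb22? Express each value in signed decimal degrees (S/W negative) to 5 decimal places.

-82.94792, 58.52083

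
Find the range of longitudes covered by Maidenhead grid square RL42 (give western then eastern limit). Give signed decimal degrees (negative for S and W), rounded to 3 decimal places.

Field R=17, L=11: +17·20° lon, +11·10° lat → SW at lon 160°, lat 20°.
Square 4, 2: +4·2° lon, +2·1° lat → SW at lon 168°, lat 22°.
Cell spans 2° lon × 1° lat.
west 168.000, east 170.000.

168.000, 170.000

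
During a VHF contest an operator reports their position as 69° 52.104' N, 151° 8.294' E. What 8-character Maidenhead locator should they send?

QP59nu68

Offset from 180°W / 90°S: lon 331.13823°, lat 159.86840°.
Field: 331.13823/20 → 16 → Q, 159.86840/10 → 15 → P; chars QP.
Square: 11.13823/2 → 5, 9.86840/1 → 9; chars 59.
Subsquare: 1.13823/0.0833333 → 13 → n, 0.86840/0.0416667 → 20 → u; chars nu.
Extended square: 0.05490/0.00833333 → 6, 0.03507/0.00416667 → 8; chars 68.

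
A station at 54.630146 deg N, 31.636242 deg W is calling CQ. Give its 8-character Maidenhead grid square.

HO44ep31

Shift to the Maidenhead origin (180°W, 90°S): lon 148.36376, lat 144.63015.
Field (20°×10°, letters A–R): lon ⌊148.36376/20⌋ = 7 → H; lat ⌊144.63015/10⌋ = 14 → O.
Square (2°×1°, digits 0–9): lon ⌊8.36376/2⌋ = 4; lat ⌊4.63015/1⌋ = 4.
Subsquare (5′×2.5′, letters a–x): lon ⌊0.36376/0.0833333⌋ = 4 → e; lat ⌊0.63015/0.0416667⌋ = 15 → p.
Extended square (30″×15″, digits 0–9): lon ⌊0.03042/0.00833333⌋ = 3; lat ⌊0.00515/0.00416667⌋ = 1.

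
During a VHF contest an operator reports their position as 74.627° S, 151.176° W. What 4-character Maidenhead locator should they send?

BB45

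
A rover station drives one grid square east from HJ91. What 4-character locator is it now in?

Longitude square 9; +1 → 10, wraps to 0, carry into field.
Longitude field H = 7; +1 → 8 = I.
The latitude characters are unchanged.

IJ01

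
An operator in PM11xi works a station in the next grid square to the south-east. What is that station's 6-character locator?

Longitude subsquare x = 23; +1 → 24, wraps to 0 = a, carry into square.
Longitude square 1; +1 → 2.
Latitude subsquare i = 8; −1 → 7 = h.

PM21ah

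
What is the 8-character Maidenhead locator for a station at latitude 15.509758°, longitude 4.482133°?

JK25fm72

Offset from 180°W / 90°S: lon 184.48213°, lat 105.50976°.
Field: 184.48213/20 → 9 → J, 105.50976/10 → 10 → K; chars JK.
Square: 4.48213/2 → 2, 5.50976/1 → 5; chars 25.
Subsquare: 0.48213/0.0833333 → 5 → f, 0.50976/0.0416667 → 12 → m; chars fm.
Extended square: 0.06547/0.00833333 → 7, 0.00976/0.00416667 → 2; chars 72.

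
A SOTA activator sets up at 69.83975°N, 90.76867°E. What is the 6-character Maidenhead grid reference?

Offset from 180°W / 90°S: lon 270.7687°, lat 159.8397°.
Field (20°×10°, letters A–R): lon ⌊270.7687/20⌋ = 13 → N; lat ⌊159.8397/10⌋ = 15 → P.
Square (2°×1°, digits 0–9): lon ⌊10.7687/2⌋ = 5; lat ⌊9.8397/1⌋ = 9.
Subsquare (5′×2.5′, letters a–x): lon ⌊0.7687/0.0833333⌋ = 9 → j; lat ⌊0.8397/0.0416667⌋ = 20 → u.

NP59ju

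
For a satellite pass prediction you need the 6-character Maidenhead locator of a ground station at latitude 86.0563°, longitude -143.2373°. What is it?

BR86jb

Shift to the Maidenhead origin (180°W, 90°S): lon 36.7627, lat 176.0563.
Field: 36.7627/20 → 1 → B, 176.0563/10 → 17 → R; chars BR.
Square: 16.7627/2 → 8, 6.0563/1 → 6; chars 86.
Subsquare: 0.7627/0.0833333 → 9 → j, 0.0563/0.0416667 → 1 → b; chars jb.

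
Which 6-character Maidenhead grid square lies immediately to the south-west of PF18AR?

PF08xq

Longitude subsquare a = 0; −1 → -1, wraps to 23 = x, carry into square.
Longitude square 1; −1 → 0.
Latitude subsquare r = 17; −1 → 16 = q.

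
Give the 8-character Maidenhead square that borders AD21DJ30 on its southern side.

AD21di39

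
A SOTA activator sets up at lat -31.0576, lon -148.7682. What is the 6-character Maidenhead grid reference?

Shift to the Maidenhead origin (180°W, 90°S): lon 31.2318, lat 58.9424.
Field (20°×10°, letters A–R): lon ⌊31.2318/20⌋ = 1 → B; lat ⌊58.9424/10⌋ = 5 → F.
Square (2°×1°, digits 0–9): lon ⌊11.2318/2⌋ = 5; lat ⌊8.9424/1⌋ = 8.
Subsquare (5′×2.5′, letters a–x): lon ⌊1.2318/0.0833333⌋ = 14 → o; lat ⌊0.9424/0.0416667⌋ = 22 → w.

BF58ow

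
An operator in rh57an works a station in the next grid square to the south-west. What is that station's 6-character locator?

RH47xm

Longitude subsquare a = 0; −1 → -1, wraps to 23 = x, carry into square.
Longitude square 5; −1 → 4.
Latitude subsquare n = 13; −1 → 12 = m.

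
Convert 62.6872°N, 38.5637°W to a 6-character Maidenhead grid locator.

HP02rq

Add 180° to longitude and 90° to latitude: 141.4363, 152.6872.
Field (20°×10°, letters A–R): 141.4363/20 → 7 → H, 152.6872/10 → 15 → P; chars HP.
Square (2°×1°, digits 0–9): 1.4363/2 → 0, 2.6872/1 → 2; chars 02.
Subsquare (5′×2.5′, letters a–x): 1.4363/0.0833333 → 17 → r, 0.6872/0.0416667 → 16 → q; chars rq.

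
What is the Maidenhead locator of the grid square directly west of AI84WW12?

AI84ww02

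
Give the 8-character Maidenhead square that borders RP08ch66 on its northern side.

Latitude extended square 6; +1 → 7.
The longitude characters are unchanged.

RP08ch67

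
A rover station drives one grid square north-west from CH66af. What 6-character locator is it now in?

Longitude subsquare a = 0; −1 → -1, wraps to 23 = x, carry into square.
Longitude square 6; −1 → 5.
Latitude subsquare f = 5; +1 → 6 = g.

CH56xg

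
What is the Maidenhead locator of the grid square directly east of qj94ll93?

QJ94ml03

Longitude extended square 9; +1 → 10, wraps to 0, carry into subsquare.
Longitude subsquare l = 11; +1 → 12 = m.
The latitude characters are unchanged.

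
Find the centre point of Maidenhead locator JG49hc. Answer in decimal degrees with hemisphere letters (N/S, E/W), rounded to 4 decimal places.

Field J=9, G=6: +9·20° lon, +6·10° lat → SW at lon 0°, lat -30°.
Square 4, 9: +4·2° lon, +9·1° lat → SW at lon 8°, lat -21°.
Subsquare h=7, c=2: +7·0.0833333° lon, +2·0.0416667° lat → SW at lon 8.58333°, lat -20.9167°.
Cell spans 0.0833333° lon × 0.0416667° lat. Centre is SW corner plus half of each.
latitude 20.8958° S, longitude 8.6250° E.

20.8958° S, 8.6250° E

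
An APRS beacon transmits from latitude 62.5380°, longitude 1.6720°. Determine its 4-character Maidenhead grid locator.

JP02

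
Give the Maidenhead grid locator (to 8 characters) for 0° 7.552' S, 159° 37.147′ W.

BI09eu59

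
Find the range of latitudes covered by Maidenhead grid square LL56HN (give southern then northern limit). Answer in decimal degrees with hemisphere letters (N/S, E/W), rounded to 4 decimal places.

26.5417° N, 26.5833° N

Field L=11, L=11: +11·20° lon, +11·10° lat → SW at lon 40°, lat 20°.
Square 5, 6: +5·2° lon, +6·1° lat → SW at lon 50°, lat 26°.
Subsquare h=7, n=13: +7·0.0833333° lon, +13·0.0416667° lat → SW at lon 50.5833°, lat 26.5417°.
Cell spans 0.0833333° lon × 0.0416667° lat.
south 26.5417° N, north 26.5833° N.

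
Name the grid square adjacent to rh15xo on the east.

Longitude subsquare x = 23; +1 → 24, wraps to 0 = a, carry into square.
Longitude square 1; +1 → 2.
The latitude characters are unchanged.

RH25ao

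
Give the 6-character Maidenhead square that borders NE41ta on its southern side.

NE40tx

Latitude subsquare a = 0; −1 → -1, wraps to 23 = x, carry into square.
Latitude square 1; −1 → 0.
The longitude characters are unchanged.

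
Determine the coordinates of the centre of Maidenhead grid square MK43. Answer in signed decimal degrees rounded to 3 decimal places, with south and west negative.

Field M=12, K=10: +12·20° lon, +10·10° lat → SW at lon 60°, lat 10°.
Square 4, 3: +4·2° lon, +3·1° lat → SW at lon 68°, lat 13°.
Cell spans 2° lon × 1° lat. Centre is SW corner plus half of each.
latitude 13.500, longitude 69.000.

13.500, 69.000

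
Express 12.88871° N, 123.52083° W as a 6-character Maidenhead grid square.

CK82fv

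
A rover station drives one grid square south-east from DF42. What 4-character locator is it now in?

DF51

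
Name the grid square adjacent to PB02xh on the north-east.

PB12ai

Longitude subsquare x = 23; +1 → 24, wraps to 0 = a, carry into square.
Longitude square 0; +1 → 1.
Latitude subsquare h = 7; +1 → 8 = i.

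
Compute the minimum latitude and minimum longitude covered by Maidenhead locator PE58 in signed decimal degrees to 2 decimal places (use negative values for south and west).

-42.00, 130.00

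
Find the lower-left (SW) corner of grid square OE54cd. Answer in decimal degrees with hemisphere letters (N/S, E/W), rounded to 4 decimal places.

45.8750° S, 110.1667° E

Field O=14, E=4: +14·20° lon, +4·10° lat → SW at lon 100°, lat -50°.
Square 5, 4: +5·2° lon, +4·1° lat → SW at lon 110°, lat -46°.
Subsquare c=2, d=3: +2·0.0833333° lon, +3·0.0416667° lat → SW at lon 110.167°, lat -45.875°.
latitude 45.8750° S, longitude 110.1667° E.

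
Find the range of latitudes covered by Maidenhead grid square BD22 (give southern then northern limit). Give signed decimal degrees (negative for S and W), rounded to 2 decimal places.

-58.00, -57.00

Field B=1, D=3: +1·20° lon, +3·10° lat → SW at lon -160°, lat -60°.
Square 2, 2: +2·2° lon, +2·1° lat → SW at lon -156°, lat -58°.
Cell spans 2° lon × 1° lat.
south -58.00, north -57.00.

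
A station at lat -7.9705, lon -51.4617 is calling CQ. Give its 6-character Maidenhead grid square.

GI42ga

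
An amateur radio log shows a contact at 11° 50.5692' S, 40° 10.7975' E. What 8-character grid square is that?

Add 180° to longitude and 90° to latitude: 220.17996, 78.15718.
Field (20°×10°, letters A–R): 220.17996/20 → 11 → L, 78.15718/10 → 7 → H; chars LH.
Square (2°×1°, digits 0–9): 0.17996/2 → 0, 8.15718/1 → 8; chars 08.
Subsquare (5′×2.5′, letters a–x): 0.17996/0.0833333 → 2 → c, 0.15718/0.0416667 → 3 → d; chars cd.
Extended square (30″×15″, digits 0–9): 0.01329/0.00833333 → 1, 0.03218/0.00416667 → 7; chars 17.

LH08cd17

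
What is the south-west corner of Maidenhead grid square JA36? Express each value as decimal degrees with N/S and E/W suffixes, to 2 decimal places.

Field J=9, A=0: +9·20° lon, +0·10° lat → SW at lon 0°, lat -90°.
Square 3, 6: +3·2° lon, +6·1° lat → SW at lon 6°, lat -84°.
latitude 84.00° S, longitude 6.00° E.

84.00° S, 6.00° E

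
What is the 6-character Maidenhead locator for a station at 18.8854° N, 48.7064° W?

GK58pv

Add 180° to longitude and 90° to latitude: 131.2936, 108.8854.
Field (20°×10°, letters A–R): lon ⌊131.2936/20⌋ = 6 → G; lat ⌊108.8854/10⌋ = 10 → K.
Square (2°×1°, digits 0–9): lon ⌊11.2936/2⌋ = 5; lat ⌊8.8854/1⌋ = 8.
Subsquare (5′×2.5′, letters a–x): lon ⌊1.2936/0.0833333⌋ = 15 → p; lat ⌊0.8854/0.0416667⌋ = 21 → v.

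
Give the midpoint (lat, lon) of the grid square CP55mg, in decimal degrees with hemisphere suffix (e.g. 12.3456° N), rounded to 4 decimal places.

65.2708° N, 128.9583° W

Field C=2, P=15: +2·20° lon, +15·10° lat → SW at lon -140°, lat 60°.
Square 5, 5: +5·2° lon, +5·1° lat → SW at lon -130°, lat 65°.
Subsquare m=12, g=6: +12·0.0833333° lon, +6·0.0416667° lat → SW at lon -129°, lat 65.25°.
Cell spans 0.0833333° lon × 0.0416667° lat. Centre is SW corner plus half of each.
latitude 65.2708° N, longitude 128.9583° W.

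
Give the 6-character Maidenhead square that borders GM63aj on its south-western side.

GM53xi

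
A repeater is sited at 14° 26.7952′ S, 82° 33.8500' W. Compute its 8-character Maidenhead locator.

Shift to the Maidenhead origin (180°W, 90°S): lon 97.43583, lat 75.55341.
Field (20°×10°, letters A–R): 97.43583/20 → 4 → E, 75.55341/10 → 7 → H; chars EH.
Square (2°×1°, digits 0–9): 17.43583/2 → 8, 5.55341/1 → 5; chars 85.
Subsquare (5′×2.5′, letters a–x): 1.43583/0.0833333 → 17 → r, 0.55341/0.0416667 → 13 → n; chars rn.
Extended square (30″×15″, digits 0–9): 0.01917/0.00833333 → 2, 0.01175/0.00416667 → 2; chars 22.

EH85rn22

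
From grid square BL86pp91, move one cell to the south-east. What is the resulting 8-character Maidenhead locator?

Longitude extended square 9; +1 → 10, wraps to 0, carry into subsquare.
Longitude subsquare p = 15; +1 → 16 = q.
Latitude extended square 1; −1 → 0.

BL86qp00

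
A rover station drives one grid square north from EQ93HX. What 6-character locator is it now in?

Latitude subsquare x = 23; +1 → 24, wraps to 0 = a, carry into square.
Latitude square 3; +1 → 4.
The longitude characters are unchanged.

EQ94ha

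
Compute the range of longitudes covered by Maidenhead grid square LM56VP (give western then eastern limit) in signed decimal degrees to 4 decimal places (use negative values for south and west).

51.7500, 51.8333

Field L=11, M=12: +11·20° lon, +12·10° lat → SW at lon 40°, lat 30°.
Square 5, 6: +5·2° lon, +6·1° lat → SW at lon 50°, lat 36°.
Subsquare v=21, p=15: +21·0.0833333° lon, +15·0.0416667° lat → SW at lon 51.75°, lat 36.625°.
Cell spans 0.0833333° lon × 0.0416667° lat.
west 51.7500, east 51.8333.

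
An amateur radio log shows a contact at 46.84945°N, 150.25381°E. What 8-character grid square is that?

QN56du03

Shift to the Maidenhead origin (180°W, 90°S): lon 330.25381, lat 136.84945.
Field (20°×10°, letters A–R): lon ⌊330.25381/20⌋ = 16 → Q; lat ⌊136.84945/10⌋ = 13 → N.
Square (2°×1°, digits 0–9): lon ⌊10.25381/2⌋ = 5; lat ⌊6.84945/1⌋ = 6.
Subsquare (5′×2.5′, letters a–x): lon ⌊0.25381/0.0833333⌋ = 3 → d; lat ⌊0.84945/0.0416667⌋ = 20 → u.
Extended square (30″×15″, digits 0–9): lon ⌊0.00381/0.00833333⌋ = 0; lat ⌊0.01612/0.00416667⌋ = 3.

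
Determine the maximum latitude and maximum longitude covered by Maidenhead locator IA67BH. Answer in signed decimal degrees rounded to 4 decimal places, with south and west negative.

-82.6667, -7.8333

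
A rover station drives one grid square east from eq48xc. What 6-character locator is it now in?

EQ58ac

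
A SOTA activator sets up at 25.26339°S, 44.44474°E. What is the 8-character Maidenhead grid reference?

LG24fr36

Offset from 180°W / 90°S: lon 224.44474°, lat 64.73661°.
Field: lon ⌊224.44474/20⌋ = 11 → L; lat ⌊64.73661/10⌋ = 6 → G.
Square: lon ⌊4.44474/2⌋ = 2; lat ⌊4.73661/1⌋ = 4.
Subsquare: lon ⌊0.44474/0.0833333⌋ = 5 → f; lat ⌊0.73661/0.0416667⌋ = 17 → r.
Extended square: lon ⌊0.02807/0.00833333⌋ = 3; lat ⌊0.02828/0.00416667⌋ = 6.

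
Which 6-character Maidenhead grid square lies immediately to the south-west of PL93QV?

Longitude subsquare q = 16; −1 → 15 = p.
Latitude subsquare v = 21; −1 → 20 = u.

PL93pu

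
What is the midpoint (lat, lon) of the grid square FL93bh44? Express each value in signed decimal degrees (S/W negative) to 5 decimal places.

Field F=5, L=11: +5·20° lon, +11·10° lat → SW at lon -80°, lat 20°.
Square 9, 3: +9·2° lon, +3·1° lat → SW at lon -62°, lat 23°.
Subsquare b=1, h=7: +1·0.0833333° lon, +7·0.0416667° lat → SW at lon -61.9167°, lat 23.2917°.
Extended square 4, 4: +4·0.00833333° lon, +4·0.00416667° lat → SW at lon -61.8833°, lat 23.3083°.
Cell spans 0.00833333° lon × 0.00416667° lat. Centre is SW corner plus half of each.
latitude 23.31042, longitude -61.87917.

23.31042, -61.87917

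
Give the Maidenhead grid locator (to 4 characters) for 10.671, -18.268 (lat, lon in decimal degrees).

IK00

Shift to the Maidenhead origin (180°W, 90°S): lon 161.73, lat 100.67.
Field: 161.73/20 → 8 → I, 100.67/10 → 10 → K; chars IK.
Square: 1.73/2 → 0, 0.67/1 → 0; chars 00.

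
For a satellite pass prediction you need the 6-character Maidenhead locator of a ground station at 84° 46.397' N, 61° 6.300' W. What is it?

FR94ks

Shift to the Maidenhead origin (180°W, 90°S): lon 118.8950, lat 174.7733.
Field (20°×10°, letters A–R): 118.8950/20 → 5 → F, 174.7733/10 → 17 → R; chars FR.
Square (2°×1°, digits 0–9): 18.8950/2 → 9, 4.7733/1 → 4; chars 94.
Subsquare (5′×2.5′, letters a–x): 0.8950/0.0833333 → 10 → k, 0.7733/0.0416667 → 18 → s; chars ks.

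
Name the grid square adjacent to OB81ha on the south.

OB80hx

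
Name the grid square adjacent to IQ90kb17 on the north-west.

Longitude extended square 1; −1 → 0.
Latitude extended square 7; +1 → 8.

IQ90kb08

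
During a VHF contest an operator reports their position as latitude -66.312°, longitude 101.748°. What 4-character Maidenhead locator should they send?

Offset from 180°W / 90°S: lon 281.75°, lat 23.69°.
Field: 281.75/20 → 14 → O, 23.69/10 → 2 → C; chars OC.
Square: 1.75/2 → 0, 3.69/1 → 3; chars 03.

OC03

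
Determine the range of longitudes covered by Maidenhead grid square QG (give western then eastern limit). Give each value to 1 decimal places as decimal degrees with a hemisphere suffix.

140.0° E, 160.0° E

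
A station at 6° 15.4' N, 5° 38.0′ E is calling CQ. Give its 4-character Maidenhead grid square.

Shift to the Maidenhead origin (180°W, 90°S): lon 185.63, lat 96.26.
Field: 185.63/20 → 9 → J, 96.26/10 → 9 → J; chars JJ.
Square: 5.63/2 → 2, 6.26/1 → 6; chars 26.

JJ26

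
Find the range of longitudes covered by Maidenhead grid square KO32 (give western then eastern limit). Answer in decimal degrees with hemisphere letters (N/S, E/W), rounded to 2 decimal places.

26.00° E, 28.00° E

Field K=10, O=14: +10·20° lon, +14·10° lat → SW at lon 20°, lat 50°.
Square 3, 2: +3·2° lon, +2·1° lat → SW at lon 26°, lat 52°.
Cell spans 2° lon × 1° lat.
west 26.00° E, east 28.00° E.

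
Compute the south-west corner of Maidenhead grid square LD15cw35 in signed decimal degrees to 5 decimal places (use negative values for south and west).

-54.06250, 42.19167

Field L=11, D=3: +11·20° lon, +3·10° lat → SW at lon 40°, lat -60°.
Square 1, 5: +1·2° lon, +5·1° lat → SW at lon 42°, lat -55°.
Subsquare c=2, w=22: +2·0.0833333° lon, +22·0.0416667° lat → SW at lon 42.1667°, lat -54.0833°.
Extended square 3, 5: +3·0.00833333° lon, +5·0.00416667° lat → SW at lon 42.1917°, lat -54.0625°.
latitude -54.06250, longitude 42.19167.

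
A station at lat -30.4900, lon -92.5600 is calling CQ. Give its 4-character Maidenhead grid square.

Offset from 180°W / 90°S: lon 87.44°, lat 59.51°.
Field: 87.44/20 → 4 → E, 59.51/10 → 5 → F; chars EF.
Square: 7.44/2 → 3, 9.51/1 → 9; chars 39.

EF39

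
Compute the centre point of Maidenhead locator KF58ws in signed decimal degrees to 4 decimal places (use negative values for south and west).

Field K=10, F=5: +10·20° lon, +5·10° lat → SW at lon 20°, lat -40°.
Square 5, 8: +5·2° lon, +8·1° lat → SW at lon 30°, lat -32°.
Subsquare w=22, s=18: +22·0.0833333° lon, +18·0.0416667° lat → SW at lon 31.8333°, lat -31.25°.
Cell spans 0.0833333° lon × 0.0416667° lat. Centre is SW corner plus half of each.
latitude -31.2292, longitude 31.8750.

-31.2292, 31.8750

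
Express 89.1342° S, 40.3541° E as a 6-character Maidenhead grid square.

LA00eu

Offset from 180°W / 90°S: lon 220.3541°, lat 0.8658°.
Field: 220.3541/20 → 11 → L, 0.8658/10 → 0 → A; chars LA.
Square: 0.3541/2 → 0, 0.8658/1 → 0; chars 00.
Subsquare: 0.3541/0.0833333 → 4 → e, 0.8658/0.0416667 → 20 → u; chars eu.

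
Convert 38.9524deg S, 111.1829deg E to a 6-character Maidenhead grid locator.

OF51ob

Add 180° to longitude and 90° to latitude: 291.1829, 51.0476.
Field: lon ⌊291.1829/20⌋ = 14 → O; lat ⌊51.0476/10⌋ = 5 → F.
Square: lon ⌊11.1829/2⌋ = 5; lat ⌊1.0476/1⌋ = 1.
Subsquare: lon ⌊1.1829/0.0833333⌋ = 14 → o; lat ⌊0.0476/0.0416667⌋ = 1 → b.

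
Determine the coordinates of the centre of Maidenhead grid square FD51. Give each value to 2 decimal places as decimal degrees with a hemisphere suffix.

58.50° S, 69.00° W

Field F=5, D=3: +5·20° lon, +3·10° lat → SW at lon -80°, lat -60°.
Square 5, 1: +5·2° lon, +1·1° lat → SW at lon -70°, lat -59°.
Cell spans 2° lon × 1° lat. Centre is SW corner plus half of each.
latitude 58.50° S, longitude 69.00° W.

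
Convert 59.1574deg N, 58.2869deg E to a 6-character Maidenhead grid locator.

LO99dd

Offset from 180°W / 90°S: lon 238.2869°, lat 149.1574°.
Field (20°×10°, letters A–R): lon ⌊238.2869/20⌋ = 11 → L; lat ⌊149.1574/10⌋ = 14 → O.
Square (2°×1°, digits 0–9): lon ⌊18.2869/2⌋ = 9; lat ⌊9.1574/1⌋ = 9.
Subsquare (5′×2.5′, letters a–x): lon ⌊0.2869/0.0833333⌋ = 3 → d; lat ⌊0.1574/0.0416667⌋ = 3 → d.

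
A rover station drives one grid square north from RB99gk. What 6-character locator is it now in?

Latitude subsquare k = 10; +1 → 11 = l.
The longitude characters are unchanged.

RB99gl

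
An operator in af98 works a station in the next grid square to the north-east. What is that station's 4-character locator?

BF09

Longitude square 9; +1 → 10, wraps to 0, carry into field.
Longitude field A = 0; +1 → 1 = B.
Latitude square 8; +1 → 9.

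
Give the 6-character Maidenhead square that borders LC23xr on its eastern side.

Longitude subsquare x = 23; +1 → 24, wraps to 0 = a, carry into square.
Longitude square 2; +1 → 3.
The latitude characters are unchanged.

LC33ar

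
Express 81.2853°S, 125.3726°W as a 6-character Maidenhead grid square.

CA78hr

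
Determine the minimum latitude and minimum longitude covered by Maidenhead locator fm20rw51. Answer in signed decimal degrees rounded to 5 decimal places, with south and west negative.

Field F=5, M=12: +5·20° lon, +12·10° lat → SW at lon -80°, lat 30°.
Square 2, 0: +2·2° lon, +0·1° lat → SW at lon -76°, lat 30°.
Subsquare r=17, w=22: +17·0.0833333° lon, +22·0.0416667° lat → SW at lon -74.5833°, lat 30.9167°.
Extended square 5, 1: +5·0.00833333° lon, +1·0.00416667° lat → SW at lon -74.5417°, lat 30.9208°.
latitude 30.92083, longitude -74.54167.

30.92083, -74.54167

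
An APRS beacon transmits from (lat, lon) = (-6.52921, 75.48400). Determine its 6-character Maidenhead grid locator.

Offset from 180°W / 90°S: lon 255.4840°, lat 83.4708°.
Field: lon ⌊255.4840/20⌋ = 12 → M; lat ⌊83.4708/10⌋ = 8 → I.
Square: lon ⌊15.4840/2⌋ = 7; lat ⌊3.4708/1⌋ = 3.
Subsquare: lon ⌊1.4840/0.0833333⌋ = 17 → r; lat ⌊0.4708/0.0416667⌋ = 11 → l.

MI73rl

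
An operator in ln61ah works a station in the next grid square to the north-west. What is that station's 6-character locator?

Longitude subsquare a = 0; −1 → -1, wraps to 23 = x, carry into square.
Longitude square 6; −1 → 5.
Latitude subsquare h = 7; +1 → 8 = i.

LN51xi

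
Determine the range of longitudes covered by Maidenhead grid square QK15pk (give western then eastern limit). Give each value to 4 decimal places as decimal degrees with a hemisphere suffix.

143.2500° E, 143.3333° E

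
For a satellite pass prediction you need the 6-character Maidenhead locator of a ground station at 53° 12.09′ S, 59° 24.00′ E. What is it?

LD96qt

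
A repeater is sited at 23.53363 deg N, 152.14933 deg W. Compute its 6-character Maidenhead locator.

BL33wm

Add 180° to longitude and 90° to latitude: 27.8507, 113.5336.
Field: 27.8507/20 → 1 → B, 113.5336/10 → 11 → L; chars BL.
Square: 7.8507/2 → 3, 3.5336/1 → 3; chars 33.
Subsquare: 1.8507/0.0833333 → 22 → w, 0.5336/0.0416667 → 12 → m; chars wm.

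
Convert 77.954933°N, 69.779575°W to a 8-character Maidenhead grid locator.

FQ57cw69

Offset from 180°W / 90°S: lon 110.22043°, lat 167.95493°.
Field (20°×10°, letters A–R): 110.22043/20 → 5 → F, 167.95493/10 → 16 → Q; chars FQ.
Square (2°×1°, digits 0–9): 10.22043/2 → 5, 7.95493/1 → 7; chars 57.
Subsquare (5′×2.5′, letters a–x): 0.22043/0.0833333 → 2 → c, 0.95493/0.0416667 → 22 → w; chars cw.
Extended square (30″×15″, digits 0–9): 0.05376/0.00833333 → 6, 0.03827/0.00416667 → 9; chars 69.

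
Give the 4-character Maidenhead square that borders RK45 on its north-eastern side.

RK56

Longitude square 4; +1 → 5.
Latitude square 5; +1 → 6.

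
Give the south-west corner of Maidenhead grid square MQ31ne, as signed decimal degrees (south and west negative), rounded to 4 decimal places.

Field M=12, Q=16: +12·20° lon, +16·10° lat → SW at lon 60°, lat 70°.
Square 3, 1: +3·2° lon, +1·1° lat → SW at lon 66°, lat 71°.
Subsquare n=13, e=4: +13·0.0833333° lon, +4·0.0416667° lat → SW at lon 67.0833°, lat 71.1667°.
latitude 71.1667, longitude 67.0833.

71.1667, 67.0833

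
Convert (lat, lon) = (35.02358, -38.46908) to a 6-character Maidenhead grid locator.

Shift to the Maidenhead origin (180°W, 90°S): lon 141.5309, lat 125.0236.
Field (20°×10°, letters A–R): 141.5309/20 → 7 → H, 125.0236/10 → 12 → M; chars HM.
Square (2°×1°, digits 0–9): 1.5309/2 → 0, 5.0236/1 → 5; chars 05.
Subsquare (5′×2.5′, letters a–x): 1.5309/0.0833333 → 18 → s, 0.0236/0.0416667 → 0 → a; chars sa.

HM05sa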